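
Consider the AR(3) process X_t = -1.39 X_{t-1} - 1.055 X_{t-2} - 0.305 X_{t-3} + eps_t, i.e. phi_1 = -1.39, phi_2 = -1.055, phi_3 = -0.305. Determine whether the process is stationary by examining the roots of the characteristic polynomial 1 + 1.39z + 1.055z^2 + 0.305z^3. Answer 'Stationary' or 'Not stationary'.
\text{Stationary}

The AR(p) characteristic polynomial is P(z) = 1 + 1.39z + 1.055z^2 + 0.305z^3.
Stationarity requires all roots to lie outside the unit circle, i.e. |z| > 1 for every root.
Degree 3: look for a simple real root z0 first, then factor out (1 - z/z0) and solve the remaining quadratic.
Testing z0 = -2: P(-2) = 1 + (1.39)(-2) + (1.055)(-2)^2 + (0.305)(-2)^3
  = 1 + (-2.78) + (4.22) + (-2.44) = 0.  So z_0 = -2 is a root, |z_0| = 2.
Divide out the factor (1 + 0.5 z) = (1 - z/z0) (since 1/z0 = -0.5):
  P(z) = (1 + 0.5 z)(1 + (0.89) z + (0.61) z^2)
  [check: z-coef 0.89 - (-0.5) = 1.39; z^2-coef 0.61 - (-0.5)(0.89) = 1.055; z^3-coef -(-0.5)(0.61) = 0.305.]
Remaining roots from the quadratic factor 1 + (0.89) z + (0.61) z^2:
  Set 1 + (0.89) z + (0.61) z^2 = 0, i.e. a z^2 + b z + c = 0 with a = 0.61, b = 0.89, c = 1.
  Discriminant D = b^2 - 4ac = (0.89)^2 - 4*(0.61)*1 = 0.7921 - (2.44) = -1.6479.
  D < 0, so the roots are the complex-conjugate pair z = (-b +/- i sqrt(-D)) / (2a) = -0.7295 +/- 1.0522i.
  For a conjugate pair |z|^2 = z * conj(z) = (product of roots) = c/a = 1/(0.61) = 1.639344, so |z| = sqrt(1.639344) = 1.2804 for both roots.
Moduli of all roots: 2.0000, 1.2804, 1.2804.
All moduli strictly greater than 1? Yes.
Verdict: Stationary.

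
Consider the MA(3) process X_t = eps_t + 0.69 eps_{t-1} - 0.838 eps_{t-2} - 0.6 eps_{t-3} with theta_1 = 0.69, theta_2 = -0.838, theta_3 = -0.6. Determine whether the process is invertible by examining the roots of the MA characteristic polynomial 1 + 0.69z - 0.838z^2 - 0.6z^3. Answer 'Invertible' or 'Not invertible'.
\text{Invertible}

The MA(q) characteristic polynomial is P(z) = 1 + 0.69z - 0.838z^2 - 0.6z^3.
Invertibility requires all roots to lie outside the unit circle, i.e. |z| > 1 for every root.
Degree 3: look for a simple real root z0 first, then factor out (1 - z/z0) and solve the remaining quadratic.
Testing z0 = -1.25: P(-1.25) = 1 + (0.69)(-1.25) + (-0.838)(-1.25)^2 + (-0.6)(-1.25)^3
  = 1 + (-0.8625) + (-1.309375) + (1.171875) = 0.  So z_0 = -1.25 is a root, |z_0| = 1.25.
Divide out the factor (1 + 0.8 z) = (1 - z/z0) (since 1/z0 = -0.8):
  P(z) = (1 + 0.8 z)(1 + (-0.11) z + (-0.75) z^2)
  [check: z-coef -0.11 - (-0.8) = 0.69; z^2-coef -0.75 - (-0.8)(-0.11) = -0.838; z^3-coef -(-0.8)(-0.75) = -0.6.]
Remaining roots from the quadratic factor 1 + (-0.11) z + (-0.75) z^2:
  Set 1 + (-0.11) z + (-0.75) z^2 = 0, i.e. a z^2 + b z + c = 0 with a = -0.75, b = -0.11, c = 1.
  Discriminant D = b^2 - 4ac = (-0.11)^2 - 4*(-0.75)*1 = 0.0121 - (-3) = 3.0121.
  D >= 0, so the roots are real: z = (-b +/- sqrt(D)) / (2a) = (0.11 +/- 1.73554) / (-1.5).
    z_1 = (0.11 + 1.73554) / (-1.5) = -1.2304,   |z_1| = 1.2304.
    z_2 = (0.11 - 1.73554) / (-1.5) = 1.0837,   |z_2| = 1.0837.
Moduli of all roots: 1.2500, 1.2304, 1.0837.
All moduli strictly greater than 1? Yes.
Verdict: Invertible.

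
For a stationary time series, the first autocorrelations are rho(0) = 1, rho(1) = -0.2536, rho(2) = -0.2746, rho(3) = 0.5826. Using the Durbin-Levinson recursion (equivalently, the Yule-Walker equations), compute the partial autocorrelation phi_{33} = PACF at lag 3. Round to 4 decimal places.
\phi_{33} = 0.4870

The PACF at lag k is phi_{kk}, the last component of the solution
to the Yule-Walker system G_k phi = r_k where
  (G_k)_{ij} = rho(|i - j|), (r_k)_i = rho(i), i,j = 1..k.
Equivalently, Durbin-Levinson gives phi_{kk} iteratively:
  phi_{11} = rho(1)
  phi_{kk} = [rho(k) - sum_{j=1..k-1} phi_{k-1,j} rho(k-j)]
            / [1 - sum_{j=1..k-1} phi_{k-1,j} rho(j)],
  phi_{k,j} = phi_{k-1,j} - phi_{kk} phi_{k-1,k-j},  j = 1..k-1.
Step k = 1:
  phi_11 = rho(1) = -0.2536.
Step k = 2:
  phi_22 = [rho(2) - phi_11 rho(1)] / [1 - phi_11 rho(1)] = [-0.2746 - (-0.2536)(-0.2536)] / [1 - (-0.2536)(-0.2536)]
         = -0.33891296 / 0.93568704 = -0.362208.
  Update: phi_21 = phi_11 - phi_22 phi_11 = -0.2536 - (-0.362208)(-0.2536) = -0.345456.
Step k = 3:
  phi_33 = [rho(3) - phi_21 rho(2) - phi_22 rho(1)] / [1 - phi_21 rho(1) - phi_22 rho(2)]
    numerator   = 0.5826 - (-0.345456)(-0.2746) - (-0.362208)(-0.2536) = 0.39588198
    denominator = 1 - (-0.345456)(-0.2536) - (-0.362208)(-0.2746) = 0.81293019
  phi_33 = 0.39588198 / 0.81293019 = 0.487.
Therefore phi_{33} = 0.4870.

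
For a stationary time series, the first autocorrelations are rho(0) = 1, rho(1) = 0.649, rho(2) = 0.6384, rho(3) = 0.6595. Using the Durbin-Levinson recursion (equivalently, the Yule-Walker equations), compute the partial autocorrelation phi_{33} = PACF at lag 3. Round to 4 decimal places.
\phi_{33} = 0.3159

The PACF at lag k is phi_{kk}, the last component of the solution
to the Yule-Walker system G_k phi = r_k where
  (G_k)_{ij} = rho(|i - j|), (r_k)_i = rho(i), i,j = 1..k.
Equivalently, Durbin-Levinson gives phi_{kk} iteratively:
  phi_{11} = rho(1)
  phi_{kk} = [rho(k) - sum_{j=1..k-1} phi_{k-1,j} rho(k-j)]
            / [1 - sum_{j=1..k-1} phi_{k-1,j} rho(j)],
  phi_{k,j} = phi_{k-1,j} - phi_{kk} phi_{k-1,k-j},  j = 1..k-1.
Step k = 1:
  phi_11 = rho(1) = 0.649.
Step k = 2:
  phi_22 = [rho(2) - phi_11 rho(1)] / [1 - phi_11 rho(1)] = [0.6384 - (0.649)(0.649)] / [1 - (0.649)(0.649)]
         = 0.217199 / 0.578799 = 0.375258.
  Update: phi_21 = phi_11 - phi_22 phi_11 = 0.649 - (0.375258)(0.649) = 0.405458.
Step k = 3:
  phi_33 = [rho(3) - phi_21 rho(2) - phi_22 rho(1)] / [1 - phi_21 rho(1) - phi_22 rho(2)]
    numerator   = 0.6595 - (0.405458)(0.6384) - (0.375258)(0.649) = 0.15711343
    denominator = 1 - (0.405458)(0.649) - (0.375258)(0.6384) = 0.49729332
  phi_33 = 0.15711343 / 0.49729332 = 0.3159.
Therefore phi_{33} = 0.3159.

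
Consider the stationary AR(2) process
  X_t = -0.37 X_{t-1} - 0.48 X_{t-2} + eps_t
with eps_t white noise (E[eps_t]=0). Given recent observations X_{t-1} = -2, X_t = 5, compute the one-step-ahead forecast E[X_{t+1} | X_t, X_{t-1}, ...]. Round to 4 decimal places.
E[X_{t+1} \mid \mathcal F_t] = -0.8900

For an AR(p) model X_t = c + sum_i phi_i X_{t-i} + eps_t, the
one-step-ahead conditional mean is
  E[X_{t+1} | X_t, ...] = c + sum_i phi_i X_{t+1-i}.
Substitute known values:
  E[X_{t+1} | ...] = (-0.37) * (5) + (-0.48) * (-2)
                   = -0.8900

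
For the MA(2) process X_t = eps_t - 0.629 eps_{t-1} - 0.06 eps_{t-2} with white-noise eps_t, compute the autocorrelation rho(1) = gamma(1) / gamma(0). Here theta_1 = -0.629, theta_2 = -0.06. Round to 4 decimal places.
\rho(1) = -0.4226

For an MA(q) process with theta_0 = 1, the autocovariance is
  gamma(k) = sigma^2 * sum_{i=0..q-k} theta_i * theta_{i+k},
and rho(k) = gamma(k) / gamma(0). Sigma^2 cancels.
  numerator   = (1)*(-0.629) + (-0.629)*(-0.06) = -0.59126.
  denominator = (1)^2 + (-0.629)^2 + (-0.06)^2 = 1.399241.
  rho(1) = -0.59126 / 1.399241 = -0.4226.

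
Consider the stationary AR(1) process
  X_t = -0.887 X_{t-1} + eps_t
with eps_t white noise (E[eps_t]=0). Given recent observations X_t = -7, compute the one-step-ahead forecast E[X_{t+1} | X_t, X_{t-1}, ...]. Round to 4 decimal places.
E[X_{t+1} \mid \mathcal F_t] = 6.2090

For an AR(p) model X_t = c + sum_i phi_i X_{t-i} + eps_t, the
one-step-ahead conditional mean is
  E[X_{t+1} | X_t, ...] = c + sum_i phi_i X_{t+1-i}.
Substitute known values:
  E[X_{t+1} | ...] = (-0.887) * (-7)
                   = 6.2090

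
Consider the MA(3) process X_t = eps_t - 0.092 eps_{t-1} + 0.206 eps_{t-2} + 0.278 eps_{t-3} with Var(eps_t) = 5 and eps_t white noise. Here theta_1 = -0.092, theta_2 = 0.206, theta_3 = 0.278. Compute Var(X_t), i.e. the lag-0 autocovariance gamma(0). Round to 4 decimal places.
\gamma(0) = 5.6409

For an MA(q) process X_t = eps_t + sum_i theta_i eps_{t-i} with
Var(eps_t) = sigma^2, the variance is
  gamma(0) = sigma^2 * (1 + sum_i theta_i^2).
  sum_i theta_i^2 = (-0.092)^2 + (0.206)^2 + (0.278)^2 = 0.008464 + 0.042436 + 0.077284 = 0.128184.
  gamma(0) = 5 * (1 + 0.128184) = 5 * 1.128184 = 5.64092, which rounds to 5.6409.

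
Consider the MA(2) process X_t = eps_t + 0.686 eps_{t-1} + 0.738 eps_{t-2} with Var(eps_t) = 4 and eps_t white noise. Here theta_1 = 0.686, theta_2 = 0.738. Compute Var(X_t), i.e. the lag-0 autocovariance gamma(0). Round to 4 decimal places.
\gamma(0) = 8.0610

For an MA(q) process X_t = eps_t + sum_i theta_i eps_{t-i} with
Var(eps_t) = sigma^2, the variance is
  gamma(0) = sigma^2 * (1 + sum_i theta_i^2).
  sum_i theta_i^2 = (0.686)^2 + (0.738)^2 = 0.470596 + 0.544644 = 1.01524.
  gamma(0) = 4 * (1 + 1.01524) = 4 * 2.01524 = 8.06096, which rounds to 8.0610.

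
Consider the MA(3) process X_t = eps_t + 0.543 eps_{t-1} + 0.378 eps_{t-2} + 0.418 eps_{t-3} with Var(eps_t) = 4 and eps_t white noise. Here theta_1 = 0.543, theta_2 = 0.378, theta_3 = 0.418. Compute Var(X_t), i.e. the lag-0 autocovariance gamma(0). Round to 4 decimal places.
\gamma(0) = 6.4498

For an MA(q) process X_t = eps_t + sum_i theta_i eps_{t-i} with
Var(eps_t) = sigma^2, the variance is
  gamma(0) = sigma^2 * (1 + sum_i theta_i^2).
  sum_i theta_i^2 = (0.543)^2 + (0.378)^2 + (0.418)^2 = 0.294849 + 0.142884 + 0.174724 = 0.612457.
  gamma(0) = 4 * (1 + 0.612457) = 4 * 1.612457 = 6.449828, which rounds to 6.4498.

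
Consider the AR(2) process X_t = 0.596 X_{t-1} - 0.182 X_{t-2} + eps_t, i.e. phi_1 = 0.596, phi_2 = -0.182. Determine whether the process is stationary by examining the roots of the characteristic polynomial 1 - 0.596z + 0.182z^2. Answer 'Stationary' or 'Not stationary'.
\text{Stationary}

The AR(p) characteristic polynomial is P(z) = 1 - 0.596z + 0.182z^2.
Stationarity requires all roots to lie outside the unit circle, i.e. |z| > 1 for every root.
Set 1 + (-0.596) z + (0.182) z^2 = 0, i.e. a z^2 + b z + c = 0 with a = 0.182, b = -0.596, c = 1.
Discriminant D = b^2 - 4ac = (-0.596)^2 - 4*(0.182)*1 = 0.355216 - (0.728) = -0.372784.
D < 0, so the roots are the complex-conjugate pair z = (-b +/- i sqrt(-D)) / (2a) = 1.6374 +/- 1.6774i.
For a conjugate pair |z|^2 = z * conj(z) = (product of roots) = c/a = 1/(0.182) = 5.494505, so |z| = sqrt(5.494505) = 2.344 for both roots.
Moduli of all roots: 2.3440, 2.3440.
All moduli strictly greater than 1? Yes.
Verdict: Stationary.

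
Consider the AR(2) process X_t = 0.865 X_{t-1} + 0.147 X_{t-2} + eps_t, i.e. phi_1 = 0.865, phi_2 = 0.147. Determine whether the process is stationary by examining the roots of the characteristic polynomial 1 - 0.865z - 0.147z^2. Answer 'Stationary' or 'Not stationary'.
\text{Not stationary}

The AR(p) characteristic polynomial is P(z) = 1 - 0.865z - 0.147z^2.
Stationarity requires all roots to lie outside the unit circle, i.e. |z| > 1 for every root.
Set 1 + (-0.865) z + (-0.147) z^2 = 0, i.e. a z^2 + b z + c = 0 with a = -0.147, b = -0.865, c = 1.
Discriminant D = b^2 - 4ac = (-0.865)^2 - 4*(-0.147)*1 = 0.748225 - (-0.588) = 1.336225.
D >= 0, so the roots are real: z = (-b +/- sqrt(D)) / (2a) = (0.865 +/- 1.155952) / (-0.294).
  z_1 = (0.865 + 1.155952) / (-0.294) = -6.874,   |z_1| = 6.874.
  z_2 = (0.865 - 1.155952) / (-0.294) = 0.9896,   |z_2| = 0.9896.
Moduli of all roots: 6.8740, 0.9896.
All moduli strictly greater than 1? No.
Verdict: Not stationary.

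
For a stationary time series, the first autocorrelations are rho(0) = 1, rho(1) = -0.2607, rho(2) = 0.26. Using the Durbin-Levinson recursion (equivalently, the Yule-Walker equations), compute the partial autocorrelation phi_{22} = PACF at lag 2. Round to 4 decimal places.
\phi_{22} = 0.2060

The PACF at lag k is phi_{kk}, the last component of the solution
to the Yule-Walker system G_k phi = r_k where
  (G_k)_{ij} = rho(|i - j|), (r_k)_i = rho(i), i,j = 1..k.
Equivalently, Durbin-Levinson gives phi_{kk} iteratively:
  phi_{11} = rho(1)
  phi_{kk} = [rho(k) - sum_{j=1..k-1} phi_{k-1,j} rho(k-j)]
            / [1 - sum_{j=1..k-1} phi_{k-1,j} rho(j)],
  phi_{k,j} = phi_{k-1,j} - phi_{kk} phi_{k-1,k-j},  j = 1..k-1.
Step k = 1:
  phi_11 = rho(1) = -0.2607.
Step k = 2:
  phi_22 = [rho(2) - phi_11 rho(1)] / [1 - phi_11 rho(1)] = [0.26 - (-0.2607)(-0.2607)] / [1 - (-0.2607)(-0.2607)]
         = 0.19203551 / 0.93203551 = 0.206.
Therefore phi_{22} = 0.2060.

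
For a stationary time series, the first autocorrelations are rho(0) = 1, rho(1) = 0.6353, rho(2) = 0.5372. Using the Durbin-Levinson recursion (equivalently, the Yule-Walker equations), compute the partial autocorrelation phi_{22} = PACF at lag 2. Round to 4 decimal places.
\phi_{22} = 0.2240

The PACF at lag k is phi_{kk}, the last component of the solution
to the Yule-Walker system G_k phi = r_k where
  (G_k)_{ij} = rho(|i - j|), (r_k)_i = rho(i), i,j = 1..k.
Equivalently, Durbin-Levinson gives phi_{kk} iteratively:
  phi_{11} = rho(1)
  phi_{kk} = [rho(k) - sum_{j=1..k-1} phi_{k-1,j} rho(k-j)]
            / [1 - sum_{j=1..k-1} phi_{k-1,j} rho(j)],
  phi_{k,j} = phi_{k-1,j} - phi_{kk} phi_{k-1,k-j},  j = 1..k-1.
Step k = 1:
  phi_11 = rho(1) = 0.6353.
Step k = 2:
  phi_22 = [rho(2) - phi_11 rho(1)] / [1 - phi_11 rho(1)] = [0.5372 - (0.6353)(0.6353)] / [1 - (0.6353)(0.6353)]
         = 0.13359391 / 0.59639391 = 0.224.
Therefore phi_{22} = 0.2240.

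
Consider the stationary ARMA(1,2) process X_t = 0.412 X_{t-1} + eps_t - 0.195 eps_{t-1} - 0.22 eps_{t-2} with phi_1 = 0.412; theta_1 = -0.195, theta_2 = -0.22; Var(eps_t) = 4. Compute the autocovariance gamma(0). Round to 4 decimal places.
\gamma(0) = 4.2705

Multiply the model equation by X_{t-k} and take expectations. With theta_0 = psi_0 = 1 and psi_j the MA(infinity) weights, this gives
  gamma(k) - sum_i phi_i gamma(k-i) = c_k,
  c_k = sigma^2 * sum_{j=k..q} theta_j psi_{j-k}   (c_k = 0 for k > q),
using gamma(-m) = gamma(m).
psi-weights needed (psi_j = theta_j + sum_i phi_i psi_{j-i}):
  psi_1 = theta_1 + phi_1 = -0.195 + (0.412) = 0.217
  psi_2 = theta_2 + phi_1 psi_1 = -0.22 + (0.412)(0.217) = -0.130596
Right-hand sides:
  c_0 = sigma^2 (1 + theta_1 psi_1 + theta_2 psi_2) = 4 * (1 + (-0.195)(0.217) + (-0.22)(-0.130596)) = 4 * 0.986416 = 3.945664
  c_1 = sigma^2 (theta_1 + theta_2 psi_1) = 4 * (-0.195 + (-0.22)(0.217)) = -0.97096
  c_2 = sigma^2 theta_2 = 4 * (-0.22) = -0.88
Equations for k = 0 and k = 1 (AR order 1):
  gamma(0) = phi_1 gamma(1) + c_0
  gamma(1) = phi_1 gamma(0) + c_1
Substituting the second into the first: gamma(0) (1 - phi_1^2) = c_0 + phi_1 c_1, so
  gamma(0) = (c_0 + phi_1 c_1) / (1 - phi_1^2) = (3.945664 + (0.412)(-0.97096)) / (1 - (0.412)^2) = 3.545629 / 0.830256 = 4.270525.
Therefore gamma(0) = 4.2705 (to 4 decimal places).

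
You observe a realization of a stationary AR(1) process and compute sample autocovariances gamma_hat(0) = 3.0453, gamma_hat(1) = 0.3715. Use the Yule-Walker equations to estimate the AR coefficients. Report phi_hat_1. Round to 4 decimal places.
\hat\phi_{1} = 0.1220

The Yule-Walker equations for an AR(p) process read, in matrix form,
  Gamma_p phi = r_p,   with   (Gamma_p)_{ij} = gamma(|i - j|),
                       (r_p)_i = gamma(i),   i,j = 1..p.
Substitute the sample gammas (Toeplitz matrix and right-hand side of size 1):
  Gamma_p = [[3.0453]]
  r_p     = [0.3715]
With p = 1 this is the single equation gamma(0) phi_1 = gamma(1):
  phi_hat_1 = gamma(1) / gamma(0) = 0.3715 / 3.0453 = 0.1220.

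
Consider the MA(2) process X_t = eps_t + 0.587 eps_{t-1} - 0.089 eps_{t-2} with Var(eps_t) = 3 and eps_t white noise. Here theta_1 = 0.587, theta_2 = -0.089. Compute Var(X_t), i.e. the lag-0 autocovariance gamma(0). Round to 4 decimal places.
\gamma(0) = 4.0575

For an MA(q) process X_t = eps_t + sum_i theta_i eps_{t-i} with
Var(eps_t) = sigma^2, the variance is
  gamma(0) = sigma^2 * (1 + sum_i theta_i^2).
  sum_i theta_i^2 = (0.587)^2 + (-0.089)^2 = 0.344569 + 0.007921 = 0.35249.
  gamma(0) = 3 * (1 + 0.35249) = 3 * 1.35249 = 4.05747, which rounds to 4.0575.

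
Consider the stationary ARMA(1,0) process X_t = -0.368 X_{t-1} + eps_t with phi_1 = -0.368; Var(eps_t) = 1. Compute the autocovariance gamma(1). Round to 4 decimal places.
\gamma(1) = -0.4256

Multiply the model equation by X_{t-k} and take expectations. With theta_0 = psi_0 = 1 and psi_j the MA(infinity) weights, this gives
  gamma(k) - sum_i phi_i gamma(k-i) = c_k,
  c_k = sigma^2 * sum_{j=k..q} theta_j psi_{j-k}   (c_k = 0 for k > q),
using gamma(-m) = gamma(m).
Pure AR (q = 0): c_0 = sigma^2 = 1, c_k = 0 for k >= 1.
Equations for k = 0 and k = 1 (AR order 1):
  gamma(0) = phi_1 gamma(1) + c_0
  gamma(1) = phi_1 gamma(0) + c_1
Substituting the second into the first: gamma(0) (1 - phi_1^2) = c_0 + phi_1 c_1, so
  gamma(0) = c_0 / (1 - phi_1^2) = 1 / (1 - (-0.368)^2) = 1 / 0.864576 = 1.156636.
  gamma(1) = phi_1 gamma(0) = (-0.368)(1.156636) = -0.425642.
Therefore gamma(1) = -0.4256 (to 4 decimal places).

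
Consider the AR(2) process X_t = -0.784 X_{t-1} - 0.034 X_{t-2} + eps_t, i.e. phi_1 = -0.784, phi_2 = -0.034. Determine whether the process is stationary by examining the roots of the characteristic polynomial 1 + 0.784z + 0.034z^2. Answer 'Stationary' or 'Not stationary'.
\text{Stationary}

The AR(p) characteristic polynomial is P(z) = 1 + 0.784z + 0.034z^2.
Stationarity requires all roots to lie outside the unit circle, i.e. |z| > 1 for every root.
Set 1 + (0.784) z + (0.034) z^2 = 0, i.e. a z^2 + b z + c = 0 with a = 0.034, b = 0.784, c = 1.
Discriminant D = b^2 - 4ac = (0.784)^2 - 4*(0.034)*1 = 0.614656 - (0.136) = 0.478656.
D >= 0, so the roots are real: z = (-b +/- sqrt(D)) / (2a) = (-0.784 +/- 0.69185) / (0.068).
  z_1 = (-0.784 + 0.69185) / (0.068) = -1.3552,   |z_1| = 1.3552.
  z_2 = (-0.784 - 0.69185) / (0.068) = -21.7037,   |z_2| = 21.7037.
Moduli of all roots: 1.3552, 21.7037.
All moduli strictly greater than 1? Yes.
Verdict: Stationary.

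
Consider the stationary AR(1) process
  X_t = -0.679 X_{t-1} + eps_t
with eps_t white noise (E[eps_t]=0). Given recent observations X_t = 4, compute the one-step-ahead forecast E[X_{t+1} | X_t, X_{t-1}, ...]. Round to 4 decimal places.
E[X_{t+1} \mid \mathcal F_t] = -2.7160

For an AR(p) model X_t = c + sum_i phi_i X_{t-i} + eps_t, the
one-step-ahead conditional mean is
  E[X_{t+1} | X_t, ...] = c + sum_i phi_i X_{t+1-i}.
Substitute known values:
  E[X_{t+1} | ...] = (-0.679) * (4)
                   = -2.7160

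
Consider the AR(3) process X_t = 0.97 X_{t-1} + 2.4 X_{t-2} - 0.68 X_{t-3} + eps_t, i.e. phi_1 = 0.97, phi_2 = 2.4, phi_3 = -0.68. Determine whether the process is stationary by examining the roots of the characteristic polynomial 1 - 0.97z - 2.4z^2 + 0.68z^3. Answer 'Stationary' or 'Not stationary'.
\text{Not stationary}

The AR(p) characteristic polynomial is P(z) = 1 - 0.97z - 2.4z^2 + 0.68z^3.
Stationarity requires all roots to lie outside the unit circle, i.e. |z| > 1 for every root.
Degree 3: look for a simple real root z0 first, then factor out (1 - z/z0) and solve the remaining quadratic.
Testing z0 = 0.5: P(0.5) = 1 + (-0.97)(0.5) + (-2.4)(0.5)^2 + (0.68)(0.5)^3
  = 1 + (-0.485) + (-0.6) + (0.085) = 0.  So z_0 = 0.5 is a root, |z_0| = 0.5.
Divide out the factor (1 - 2 z) = (1 - z/z0) (since 1/z0 = 2):
  P(z) = (1 - 2 z)(1 + (1.03) z + (-0.34) z^2)
  [check: z-coef 1.03 - (2) = -0.97; z^2-coef -0.34 - (2)(1.03) = -2.4; z^3-coef -(2)(-0.34) = 0.68.]
Remaining roots from the quadratic factor 1 + (1.03) z + (-0.34) z^2:
  Set 1 + (1.03) z + (-0.34) z^2 = 0, i.e. a z^2 + b z + c = 0 with a = -0.34, b = 1.03, c = 1.
  Discriminant D = b^2 - 4ac = (1.03)^2 - 4*(-0.34)*1 = 1.0609 - (-1.36) = 2.4209.
  D >= 0, so the roots are real: z = (-b +/- sqrt(D)) / (2a) = (-1.03 +/- 1.555924) / (-0.68).
    z_1 = (-1.03 + 1.555924) / (-0.68) = -0.7734,   |z_1| = 0.7734.
    z_2 = (-1.03 - 1.555924) / (-0.68) = 3.8028,   |z_2| = 3.8028.
Moduli of all roots: 0.5000, 0.7734, 3.8028.
All moduli strictly greater than 1? No.
Verdict: Not stationary.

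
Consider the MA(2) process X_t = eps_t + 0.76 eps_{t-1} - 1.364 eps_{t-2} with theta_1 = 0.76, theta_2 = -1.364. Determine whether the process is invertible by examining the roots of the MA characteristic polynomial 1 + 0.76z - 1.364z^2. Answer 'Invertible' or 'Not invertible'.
\text{Not invertible}

The MA(q) characteristic polynomial is P(z) = 1 + 0.76z - 1.364z^2.
Invertibility requires all roots to lie outside the unit circle, i.e. |z| > 1 for every root.
Set 1 + (0.76) z + (-1.364) z^2 = 0, i.e. a z^2 + b z + c = 0 with a = -1.364, b = 0.76, c = 1.
Discriminant D = b^2 - 4ac = (0.76)^2 - 4*(-1.364)*1 = 0.5776 - (-5.456) = 6.0336.
D >= 0, so the roots are real: z = (-b +/- sqrt(D)) / (2a) = (-0.76 +/- 2.456339) / (-2.728).
  z_1 = (-0.76 + 2.456339) / (-2.728) = -0.6218,   |z_1| = 0.6218.
  z_2 = (-0.76 - 2.456339) / (-2.728) = 1.179,   |z_2| = 1.179.
Moduli of all roots: 0.6218, 1.1790.
All moduli strictly greater than 1? No.
Verdict: Not invertible.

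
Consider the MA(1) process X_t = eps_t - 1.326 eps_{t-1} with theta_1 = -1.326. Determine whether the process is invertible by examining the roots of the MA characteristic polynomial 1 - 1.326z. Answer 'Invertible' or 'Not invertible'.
\text{Not invertible}

The MA(q) characteristic polynomial is P(z) = 1 - 1.326z.
Invertibility requires all roots to lie outside the unit circle, i.e. |z| > 1 for every root.
This is linear in z: 1 + (-1.326) z = 0  =>  z = -1/(-1.326) = 0.754148,  |z| = 0.754148.
Moduli of all roots: 0.7541.
All moduli strictly greater than 1? No.
Verdict: Not invertible.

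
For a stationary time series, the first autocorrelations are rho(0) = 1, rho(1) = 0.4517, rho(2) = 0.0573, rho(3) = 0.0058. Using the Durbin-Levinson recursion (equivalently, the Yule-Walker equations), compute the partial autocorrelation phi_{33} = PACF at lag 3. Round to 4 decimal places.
\phi_{33} = 0.0760

The PACF at lag k is phi_{kk}, the last component of the solution
to the Yule-Walker system G_k phi = r_k where
  (G_k)_{ij} = rho(|i - j|), (r_k)_i = rho(i), i,j = 1..k.
Equivalently, Durbin-Levinson gives phi_{kk} iteratively:
  phi_{11} = rho(1)
  phi_{kk} = [rho(k) - sum_{j=1..k-1} phi_{k-1,j} rho(k-j)]
            / [1 - sum_{j=1..k-1} phi_{k-1,j} rho(j)],
  phi_{k,j} = phi_{k-1,j} - phi_{kk} phi_{k-1,k-j},  j = 1..k-1.
Step k = 1:
  phi_11 = rho(1) = 0.4517.
Step k = 2:
  phi_22 = [rho(2) - phi_11 rho(1)] / [1 - phi_11 rho(1)] = [0.0573 - (0.4517)(0.4517)] / [1 - (0.4517)(0.4517)]
         = -0.14673289 / 0.79596711 = -0.184345.
  Update: phi_21 = phi_11 - phi_22 phi_11 = 0.4517 - (-0.184345)(0.4517) = 0.534969.
Step k = 3:
  phi_33 = [rho(3) - phi_21 rho(2) - phi_22 rho(1)] / [1 - phi_21 rho(1) - phi_22 rho(2)]
    numerator   = 0.0058 - (0.534969)(0.0573) - (-0.184345)(0.4517) = 0.05841511
    denominator = 1 - (0.534969)(0.4517) - (-0.184345)(0.0573) = 0.76891757
  phi_33 = 0.05841511 / 0.76891757 = 0.076.
Therefore phi_{33} = 0.0760.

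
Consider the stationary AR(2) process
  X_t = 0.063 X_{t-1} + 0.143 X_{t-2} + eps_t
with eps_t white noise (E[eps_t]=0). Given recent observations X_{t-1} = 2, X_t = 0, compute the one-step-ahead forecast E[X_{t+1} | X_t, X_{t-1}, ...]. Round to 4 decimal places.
E[X_{t+1} \mid \mathcal F_t] = 0.2860

For an AR(p) model X_t = c + sum_i phi_i X_{t-i} + eps_t, the
one-step-ahead conditional mean is
  E[X_{t+1} | X_t, ...] = c + sum_i phi_i X_{t+1-i}.
Substitute known values:
  E[X_{t+1} | ...] = (0.063) * (0) + (0.143) * (2)
                   = 0.2860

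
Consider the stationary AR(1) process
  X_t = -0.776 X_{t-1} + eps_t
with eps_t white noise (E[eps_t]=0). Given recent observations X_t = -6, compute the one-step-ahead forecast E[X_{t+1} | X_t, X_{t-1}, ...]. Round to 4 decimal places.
E[X_{t+1} \mid \mathcal F_t] = 4.6560

For an AR(p) model X_t = c + sum_i phi_i X_{t-i} + eps_t, the
one-step-ahead conditional mean is
  E[X_{t+1} | X_t, ...] = c + sum_i phi_i X_{t+1-i}.
Substitute known values:
  E[X_{t+1} | ...] = (-0.776) * (-6)
                   = 4.6560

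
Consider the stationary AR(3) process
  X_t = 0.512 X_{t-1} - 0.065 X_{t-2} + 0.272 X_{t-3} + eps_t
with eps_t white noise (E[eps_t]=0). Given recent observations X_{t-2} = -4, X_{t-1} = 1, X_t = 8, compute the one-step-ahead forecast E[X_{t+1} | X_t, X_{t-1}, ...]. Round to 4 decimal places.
E[X_{t+1} \mid \mathcal F_t] = 2.9430

For an AR(p) model X_t = c + sum_i phi_i X_{t-i} + eps_t, the
one-step-ahead conditional mean is
  E[X_{t+1} | X_t, ...] = c + sum_i phi_i X_{t+1-i}.
Substitute known values:
  E[X_{t+1} | ...] = (0.512) * (8) + (-0.065) * (1) + (0.272) * (-4)
                   = 2.9430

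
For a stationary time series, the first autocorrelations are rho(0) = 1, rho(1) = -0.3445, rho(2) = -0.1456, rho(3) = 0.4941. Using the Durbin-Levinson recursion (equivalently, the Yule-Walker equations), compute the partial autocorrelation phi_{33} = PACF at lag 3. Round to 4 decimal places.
\phi_{33} = 0.4059

The PACF at lag k is phi_{kk}, the last component of the solution
to the Yule-Walker system G_k phi = r_k where
  (G_k)_{ij} = rho(|i - j|), (r_k)_i = rho(i), i,j = 1..k.
Equivalently, Durbin-Levinson gives phi_{kk} iteratively:
  phi_{11} = rho(1)
  phi_{kk} = [rho(k) - sum_{j=1..k-1} phi_{k-1,j} rho(k-j)]
            / [1 - sum_{j=1..k-1} phi_{k-1,j} rho(j)],
  phi_{k,j} = phi_{k-1,j} - phi_{kk} phi_{k-1,k-j},  j = 1..k-1.
Step k = 1:
  phi_11 = rho(1) = -0.3445.
Step k = 2:
  phi_22 = [rho(2) - phi_11 rho(1)] / [1 - phi_11 rho(1)] = [-0.1456 - (-0.3445)(-0.3445)] / [1 - (-0.3445)(-0.3445)]
         = -0.26428025 / 0.88131975 = -0.299869.
  Update: phi_21 = phi_11 - phi_22 phi_11 = -0.3445 - (-0.299869)(-0.3445) = -0.447805.
Step k = 3:
  phi_33 = [rho(3) - phi_21 rho(2) - phi_22 rho(1)] / [1 - phi_21 rho(1) - phi_22 rho(2)]
    numerator   = 0.4941 - (-0.447805)(-0.1456) - (-0.299869)(-0.3445) = 0.32559484
    denominator = 1 - (-0.447805)(-0.3445) - (-0.299869)(-0.1456) = 0.80207036
  phi_33 = 0.32559484 / 0.80207036 = 0.4059.
Therefore phi_{33} = 0.4059.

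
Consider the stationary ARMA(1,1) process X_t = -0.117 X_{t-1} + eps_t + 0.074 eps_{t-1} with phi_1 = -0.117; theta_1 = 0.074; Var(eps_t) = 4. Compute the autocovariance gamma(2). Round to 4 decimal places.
\gamma(2) = 0.0202

Multiply the model equation by X_{t-k} and take expectations. With theta_0 = psi_0 = 1 and psi_j the MA(infinity) weights, this gives
  gamma(k) - sum_i phi_i gamma(k-i) = c_k,
  c_k = sigma^2 * sum_{j=k..q} theta_j psi_{j-k}   (c_k = 0 for k > q),
using gamma(-m) = gamma(m).
psi-weights needed (psi_j = theta_j + sum_i phi_i psi_{j-i}):
  psi_1 = theta_1 + phi_1 = 0.074 + (-0.117) = -0.043
Right-hand sides:
  c_0 = sigma^2 (1 + theta_1 psi_1) = 4 * (1 + (0.074)(-0.043)) = 4 * 0.996818 = 3.987272
  c_1 = sigma^2 theta_1 = 4 * (0.074) = 0.296
  c_2 = 0
Equations for k = 0 and k = 1 (AR order 1):
  gamma(0) = phi_1 gamma(1) + c_0
  gamma(1) = phi_1 gamma(0) + c_1
Substituting the second into the first: gamma(0) (1 - phi_1^2) = c_0 + phi_1 c_1, so
  gamma(0) = (c_0 + phi_1 c_1) / (1 - phi_1^2) = (3.987272 + (-0.117)(0.296)) / (1 - (-0.117)^2) = 3.95264 / 0.986311 = 4.007499.
  gamma(1) = phi_1 gamma(0) + c_1 = (-0.117)(4.007499) + (0.296) = -0.172877.
For k = 2 (> q): gamma(2) = phi_1 gamma(1) = (-0.117)(-0.172877) = 0.020227.
Therefore gamma(2) = 0.0202 (to 4 decimal places).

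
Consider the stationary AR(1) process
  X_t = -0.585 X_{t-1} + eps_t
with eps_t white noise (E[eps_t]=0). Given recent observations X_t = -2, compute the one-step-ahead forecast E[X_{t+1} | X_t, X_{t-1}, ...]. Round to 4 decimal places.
E[X_{t+1} \mid \mathcal F_t] = 1.1700

For an AR(p) model X_t = c + sum_i phi_i X_{t-i} + eps_t, the
one-step-ahead conditional mean is
  E[X_{t+1} | X_t, ...] = c + sum_i phi_i X_{t+1-i}.
Substitute known values:
  E[X_{t+1} | ...] = (-0.585) * (-2)
                   = 1.1700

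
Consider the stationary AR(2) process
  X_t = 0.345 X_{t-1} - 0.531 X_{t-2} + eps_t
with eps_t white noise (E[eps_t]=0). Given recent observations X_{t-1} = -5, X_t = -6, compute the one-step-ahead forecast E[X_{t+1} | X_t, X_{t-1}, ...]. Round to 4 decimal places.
E[X_{t+1} \mid \mathcal F_t] = 0.5850

For an AR(p) model X_t = c + sum_i phi_i X_{t-i} + eps_t, the
one-step-ahead conditional mean is
  E[X_{t+1} | X_t, ...] = c + sum_i phi_i X_{t+1-i}.
Substitute known values:
  E[X_{t+1} | ...] = (0.345) * (-6) + (-0.531) * (-5)
                   = 0.5850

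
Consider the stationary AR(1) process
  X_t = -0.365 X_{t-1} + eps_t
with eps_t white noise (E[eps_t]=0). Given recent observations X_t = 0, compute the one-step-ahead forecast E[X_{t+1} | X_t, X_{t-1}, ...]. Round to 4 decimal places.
E[X_{t+1} \mid \mathcal F_t] = 0.0000

For an AR(p) model X_t = c + sum_i phi_i X_{t-i} + eps_t, the
one-step-ahead conditional mean is
  E[X_{t+1} | X_t, ...] = c + sum_i phi_i X_{t+1-i}.
Substitute known values:
  E[X_{t+1} | ...] = (-0.365) * (0)
                   = 0.0000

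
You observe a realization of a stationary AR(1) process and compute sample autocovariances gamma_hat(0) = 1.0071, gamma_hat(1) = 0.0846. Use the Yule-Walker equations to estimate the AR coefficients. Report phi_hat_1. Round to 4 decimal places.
\hat\phi_{1} = 0.0840

The Yule-Walker equations for an AR(p) process read, in matrix form,
  Gamma_p phi = r_p,   with   (Gamma_p)_{ij} = gamma(|i - j|),
                       (r_p)_i = gamma(i),   i,j = 1..p.
Substitute the sample gammas (Toeplitz matrix and right-hand side of size 1):
  Gamma_p = [[1.0071]]
  r_p     = [0.0846]
With p = 1 this is the single equation gamma(0) phi_1 = gamma(1):
  phi_hat_1 = gamma(1) / gamma(0) = 0.0846 / 1.0071 = 0.0840.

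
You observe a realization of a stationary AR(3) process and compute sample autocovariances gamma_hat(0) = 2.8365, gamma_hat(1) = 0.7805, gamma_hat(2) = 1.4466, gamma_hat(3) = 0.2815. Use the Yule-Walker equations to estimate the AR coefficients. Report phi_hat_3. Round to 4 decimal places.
\hat\phi_{3} = -0.1450

The Yule-Walker equations for an AR(p) process read, in matrix form,
  Gamma_p phi = r_p,   with   (Gamma_p)_{ij} = gamma(|i - j|),
                       (r_p)_i = gamma(i),   i,j = 1..p.
Substitute the sample gammas (Toeplitz matrix and right-hand side of size 3):
  Gamma_p = [[2.8365, 0.7805, 1.4466], [0.7805, 2.8365, 0.7805], [1.4466, 0.7805, 2.8365]]
  r_p     = [0.7805, 1.4466, 0.2815]
Written out (R1..R3):
  (R1) 2.8365 phi_1 + 0.7805 phi_2 + 1.4466 phi_3 = 0.7805
  (R2) 0.7805 phi_1 + 2.8365 phi_2 + 0.7805 phi_3 = 1.4466
  (R3) 1.4466 phi_1 + 0.7805 phi_2 + 2.8365 phi_3 = 0.2815
Gaussian elimination:
  R2 <- R2 - (0.7805/2.8365) R1 = R2 - (0.275163) R1:  2.621735 phi_2 + 0.382449 phi_3 = 1.231835
  R3 <- R3 - (1.4466/2.8365) R1 = R3 - (0.509995) R1:  0.382449 phi_2 + 2.098742 phi_3 = -0.116551
  R3 <- R3 - (0.382449/2.621735) R2 = R3 - (0.145876) R2:  2.042951 phi_3 = -0.296246
Back-substitution:
  phi_hat_3 = -0.296246 / 2.042951 = -0.145009
  phi_hat_2 = (1.231835 - (0.382449)(-0.145009)) / 2.621735 = 0.491008
  phi_hat_1 = (0.7805 - (0.7805)(0.491008) - (1.4466)(-0.145009)) / 2.8365 = 0.21401
So phi_hat = [0.2140, 0.4910, -0.1450].
Therefore phi_hat_3 = -0.1450.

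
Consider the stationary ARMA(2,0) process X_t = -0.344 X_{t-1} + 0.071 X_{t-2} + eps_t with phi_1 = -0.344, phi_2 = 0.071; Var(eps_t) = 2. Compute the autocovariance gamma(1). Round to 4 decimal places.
\gamma(1) = -0.8626

Multiply the model equation by X_{t-k} and take expectations. With theta_0 = psi_0 = 1 and psi_j the MA(infinity) weights, this gives
  gamma(k) - sum_i phi_i gamma(k-i) = c_k,
  c_k = sigma^2 * sum_{j=k..q} theta_j psi_{j-k}   (c_k = 0 for k > q),
using gamma(-m) = gamma(m).
Pure AR (q = 0): c_0 = sigma^2 = 2, c_k = 0 for k >= 1.
Equations for k = 0, 1, 2 (AR order 2, c_2 = 0):
  (E0) gamma(0) = phi_1 gamma(1) + phi_2 gamma(2) + c_0
  (E1) gamma(1) = phi_1 gamma(0) + phi_2 gamma(1) + c_1
  (E2) gamma(2) = phi_1 gamma(1) + phi_2 gamma(0)
From (E1): gamma(1) = A gamma(0) + B with
  A = phi_1 / (1 - phi_2) = -0.344 / 0.929 = -0.370291,   B = c_1 / (1 - phi_2) = 0 / 0.929 = 0.
Insert (E2) into (E0): gamma(0) (1 - phi_2^2) = phi_1 (1 + phi_2) gamma(1) + c_0.
  phi_1 (1 + phi_2) = (-0.344)(1.071) = -0.368424,   1 - phi_2^2 = 0.994959.
Replace gamma(1) by A gamma(0) + B and collect gamma(0):
  gamma(0) [0.994959 - (-0.368424)(-0.370291)] = c_0 = 2
  gamma(0) * 0.858535 = 2
  gamma(0) = 2 / 0.858535 = 2.32955.
  gamma(1) = A gamma(0) = (-0.370291)(2.32955) = -0.86261.
Therefore gamma(1) = -0.8626 (to 4 decimal places).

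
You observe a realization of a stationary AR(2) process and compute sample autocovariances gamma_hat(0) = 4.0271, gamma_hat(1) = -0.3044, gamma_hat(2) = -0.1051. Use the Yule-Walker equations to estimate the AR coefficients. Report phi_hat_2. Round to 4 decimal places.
\hat\phi_{2} = -0.0320

The Yule-Walker equations for an AR(p) process read, in matrix form,
  Gamma_p phi = r_p,   with   (Gamma_p)_{ij} = gamma(|i - j|),
                       (r_p)_i = gamma(i),   i,j = 1..p.
Substitute the sample gammas (Toeplitz matrix and right-hand side of size 2):
  Gamma_p = [[4.0271, -0.3044], [-0.3044, 4.0271]]
  r_p     = [-0.3044, -0.1051]
Written out:
  4.0271 phi_1 - 0.3044 phi_2 = -0.3044
  -0.3044 phi_1 + 4.0271 phi_2 = -0.1051
Solve by Cramer's rule:
  det = gamma(0)^2 - gamma(1)^2 = (4.0271)^2 - (-0.3044)^2 = 16.21753441 - 0.09265936 = 16.12487505
  phi_hat_1 = [gamma(1) gamma(0) - gamma(1) gamma(2)] / det = [(-0.3044)(4.0271) - (-0.3044)(-0.1051)] / 16.12487505 = -1.25784168 / 16.12487505 = -0.078
  phi_hat_2 = [gamma(0) gamma(2) - gamma(1)^2] / det = [(4.0271)(-0.1051) - (-0.3044)^2] / 16.12487505 = -0.51590757 / 16.12487505 = -0.032
So phi_hat = [-0.0780, -0.0320].
Therefore phi_hat_2 = -0.0320.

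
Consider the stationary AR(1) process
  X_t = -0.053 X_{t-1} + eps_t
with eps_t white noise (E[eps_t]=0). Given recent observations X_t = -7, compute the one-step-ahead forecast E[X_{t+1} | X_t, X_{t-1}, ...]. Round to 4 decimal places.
E[X_{t+1} \mid \mathcal F_t] = 0.3710

For an AR(p) model X_t = c + sum_i phi_i X_{t-i} + eps_t, the
one-step-ahead conditional mean is
  E[X_{t+1} | X_t, ...] = c + sum_i phi_i X_{t+1-i}.
Substitute known values:
  E[X_{t+1} | ...] = (-0.053) * (-7)
                   = 0.3710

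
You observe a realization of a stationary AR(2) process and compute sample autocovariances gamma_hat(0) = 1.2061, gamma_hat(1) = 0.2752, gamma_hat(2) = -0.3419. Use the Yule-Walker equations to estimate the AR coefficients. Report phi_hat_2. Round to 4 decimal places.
\hat\phi_{2} = -0.3540

The Yule-Walker equations for an AR(p) process read, in matrix form,
  Gamma_p phi = r_p,   with   (Gamma_p)_{ij} = gamma(|i - j|),
                       (r_p)_i = gamma(i),   i,j = 1..p.
Substitute the sample gammas (Toeplitz matrix and right-hand side of size 2):
  Gamma_p = [[1.2061, 0.2752], [0.2752, 1.2061]]
  r_p     = [0.2752, -0.3419]
Written out:
  1.2061 phi_1 + 0.2752 phi_2 = 0.2752
  0.2752 phi_1 + 1.2061 phi_2 = -0.3419
Solve by Cramer's rule:
  det = gamma(0)^2 - gamma(1)^2 = (1.2061)^2 - (0.2752)^2 = 1.45467721 - 0.07573504 = 1.37894217
  phi_hat_1 = [gamma(1) gamma(0) - gamma(1) gamma(2)] / det = [(0.2752)(1.2061) - (0.2752)(-0.3419)] / 1.37894217 = 0.4260096 / 1.37894217 = 0.3089
  phi_hat_2 = [gamma(0) gamma(2) - gamma(1)^2] / det = [(1.2061)(-0.3419) - (0.2752)^2] / 1.37894217 = -0.48810063 / 1.37894217 = -0.354
So phi_hat = [0.3089, -0.3540].
Therefore phi_hat_2 = -0.3540.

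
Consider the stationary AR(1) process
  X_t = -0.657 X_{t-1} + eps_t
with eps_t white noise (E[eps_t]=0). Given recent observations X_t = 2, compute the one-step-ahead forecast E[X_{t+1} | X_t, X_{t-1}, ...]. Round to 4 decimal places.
E[X_{t+1} \mid \mathcal F_t] = -1.3140

For an AR(p) model X_t = c + sum_i phi_i X_{t-i} + eps_t, the
one-step-ahead conditional mean is
  E[X_{t+1} | X_t, ...] = c + sum_i phi_i X_{t+1-i}.
Substitute known values:
  E[X_{t+1} | ...] = (-0.657) * (2)
                   = -1.3140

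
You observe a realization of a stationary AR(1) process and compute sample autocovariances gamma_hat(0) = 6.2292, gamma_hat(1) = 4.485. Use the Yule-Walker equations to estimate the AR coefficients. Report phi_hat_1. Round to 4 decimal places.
\hat\phi_{1} = 0.7200

The Yule-Walker equations for an AR(p) process read, in matrix form,
  Gamma_p phi = r_p,   with   (Gamma_p)_{ij} = gamma(|i - j|),
                       (r_p)_i = gamma(i),   i,j = 1..p.
Substitute the sample gammas (Toeplitz matrix and right-hand side of size 1):
  Gamma_p = [[6.2292]]
  r_p     = [4.485]
With p = 1 this is the single equation gamma(0) phi_1 = gamma(1):
  phi_hat_1 = gamma(1) / gamma(0) = 4.485 / 6.2292 = 0.7200.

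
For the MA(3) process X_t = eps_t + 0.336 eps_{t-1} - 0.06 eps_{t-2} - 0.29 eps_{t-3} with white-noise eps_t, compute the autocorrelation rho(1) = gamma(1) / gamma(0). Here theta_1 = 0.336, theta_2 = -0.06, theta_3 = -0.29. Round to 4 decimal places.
\rho(1) = 0.2776

For an MA(q) process with theta_0 = 1, the autocovariance is
  gamma(k) = sigma^2 * sum_{i=0..q-k} theta_i * theta_{i+k},
and rho(k) = gamma(k) / gamma(0). Sigma^2 cancels.
  numerator   = (1)*(0.336) + (0.336)*(-0.06) + (-0.06)*(-0.29) = 0.33324.
  denominator = (1)^2 + (0.336)^2 + (-0.06)^2 + (-0.29)^2 = 1.200596.
  rho(1) = 0.33324 / 1.200596 = 0.2776.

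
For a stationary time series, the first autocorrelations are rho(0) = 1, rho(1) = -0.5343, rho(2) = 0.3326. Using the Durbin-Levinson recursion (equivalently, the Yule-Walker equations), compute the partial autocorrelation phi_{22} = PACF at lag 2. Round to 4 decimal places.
\phi_{22} = 0.0660

The PACF at lag k is phi_{kk}, the last component of the solution
to the Yule-Walker system G_k phi = r_k where
  (G_k)_{ij} = rho(|i - j|), (r_k)_i = rho(i), i,j = 1..k.
Equivalently, Durbin-Levinson gives phi_{kk} iteratively:
  phi_{11} = rho(1)
  phi_{kk} = [rho(k) - sum_{j=1..k-1} phi_{k-1,j} rho(k-j)]
            / [1 - sum_{j=1..k-1} phi_{k-1,j} rho(j)],
  phi_{k,j} = phi_{k-1,j} - phi_{kk} phi_{k-1,k-j},  j = 1..k-1.
Step k = 1:
  phi_11 = rho(1) = -0.5343.
Step k = 2:
  phi_22 = [rho(2) - phi_11 rho(1)] / [1 - phi_11 rho(1)] = [0.3326 - (-0.5343)(-0.5343)] / [1 - (-0.5343)(-0.5343)]
         = 0.04712351 / 0.71452351 = 0.066.
Therefore phi_{22} = 0.0660.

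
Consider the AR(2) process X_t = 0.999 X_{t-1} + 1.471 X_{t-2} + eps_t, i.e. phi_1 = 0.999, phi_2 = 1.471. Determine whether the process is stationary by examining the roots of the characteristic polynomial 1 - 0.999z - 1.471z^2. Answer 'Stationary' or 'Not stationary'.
\text{Not stationary}

The AR(p) characteristic polynomial is P(z) = 1 - 0.999z - 1.471z^2.
Stationarity requires all roots to lie outside the unit circle, i.e. |z| > 1 for every root.
Set 1 + (-0.999) z + (-1.471) z^2 = 0, i.e. a z^2 + b z + c = 0 with a = -1.471, b = -0.999, c = 1.
Discriminant D = b^2 - 4ac = (-0.999)^2 - 4*(-1.471)*1 = 0.998001 - (-5.884) = 6.882001.
D >= 0, so the roots are real: z = (-b +/- sqrt(D)) / (2a) = (0.999 +/- 2.623357) / (-2.942).
  z_1 = (0.999 + 2.623357) / (-2.942) = -1.2313,   |z_1| = 1.2313.
  z_2 = (0.999 - 2.623357) / (-2.942) = 0.5521,   |z_2| = 0.5521.
Moduli of all roots: 1.2313, 0.5521.
All moduli strictly greater than 1? No.
Verdict: Not stationary.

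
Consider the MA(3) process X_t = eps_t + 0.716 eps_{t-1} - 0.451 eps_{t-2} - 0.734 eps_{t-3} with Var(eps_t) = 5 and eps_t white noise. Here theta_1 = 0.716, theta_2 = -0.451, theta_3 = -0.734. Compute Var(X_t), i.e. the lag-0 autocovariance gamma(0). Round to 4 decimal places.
\gamma(0) = 11.2741

For an MA(q) process X_t = eps_t + sum_i theta_i eps_{t-i} with
Var(eps_t) = sigma^2, the variance is
  gamma(0) = sigma^2 * (1 + sum_i theta_i^2).
  sum_i theta_i^2 = (0.716)^2 + (-0.451)^2 + (-0.734)^2 = 0.512656 + 0.203401 + 0.538756 = 1.254813.
  gamma(0) = 5 * (1 + 1.254813) = 5 * 2.254813 = 11.274065, which rounds to 11.2741.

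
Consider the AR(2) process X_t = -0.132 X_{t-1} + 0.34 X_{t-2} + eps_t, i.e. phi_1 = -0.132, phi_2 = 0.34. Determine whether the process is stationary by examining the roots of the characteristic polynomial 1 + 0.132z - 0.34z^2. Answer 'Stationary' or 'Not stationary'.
\text{Stationary}

The AR(p) characteristic polynomial is P(z) = 1 + 0.132z - 0.34z^2.
Stationarity requires all roots to lie outside the unit circle, i.e. |z| > 1 for every root.
Set 1 + (0.132) z + (-0.34) z^2 = 0, i.e. a z^2 + b z + c = 0 with a = -0.34, b = 0.132, c = 1.
Discriminant D = b^2 - 4ac = (0.132)^2 - 4*(-0.34)*1 = 0.017424 - (-1.36) = 1.377424.
D >= 0, so the roots are real: z = (-b +/- sqrt(D)) / (2a) = (-0.132 +/- 1.173637) / (-0.68).
  z_1 = (-0.132 + 1.173637) / (-0.68) = -1.5318,   |z_1| = 1.5318.
  z_2 = (-0.132 - 1.173637) / (-0.68) = 1.9201,   |z_2| = 1.9201.
Moduli of all roots: 1.5318, 1.9201.
All moduli strictly greater than 1? Yes.
Verdict: Stationary.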